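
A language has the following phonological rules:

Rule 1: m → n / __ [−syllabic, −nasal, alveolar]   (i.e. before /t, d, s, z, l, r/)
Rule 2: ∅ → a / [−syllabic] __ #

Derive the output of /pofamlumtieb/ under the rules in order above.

pofanluntieba

Rule 1 (nasal place assimilation): /m/ precedes the alveolar consonant /l/, so it assimilates in place to [n]. /m/ precedes the alveolar consonant /t/, so it assimilates in place to [n]. /pofamlumtieb/ → pofanluntieb.
Rule 2 (final a-epenthesis): the form ends in the consonant /b/, so [a] is inserted word-finally. /pofanluntieb/ → pofanluntieba.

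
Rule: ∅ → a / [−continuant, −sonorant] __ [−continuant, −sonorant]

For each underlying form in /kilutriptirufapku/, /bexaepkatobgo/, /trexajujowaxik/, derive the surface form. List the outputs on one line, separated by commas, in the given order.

/kilutriptirufapku/: /p/ and /t/ form a stop–stop cluster, so [a] is inserted between them. /p/ and /k/ form a stop–stop cluster, so [a] is inserted between them. → [kilutripatirufapaku].
/bexaepkatobgo/: /p/ and /k/ form a stop–stop cluster, so [a] is inserted between them. /b/ and /g/ form a stop–stop cluster, so [a] is inserted between them. → [bexaepakatobago].
/trexajujowaxik/: the rule's environment is not met; surfaces unchanged as [trexajujowaxik].

kilutripatirufapaku, bexaepakatobago, trexajujowaxik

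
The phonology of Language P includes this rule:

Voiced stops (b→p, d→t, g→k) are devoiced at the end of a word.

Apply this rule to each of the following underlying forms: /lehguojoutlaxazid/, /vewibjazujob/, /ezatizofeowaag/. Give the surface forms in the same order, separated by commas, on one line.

/lehguojoutlaxazid/: /d/ is a voiced stop in word-final position, so it devoices to [t]. → [lehguojoutlaxazit].
/vewibjazujob/: /b/ is a voiced stop in word-final position, so it devoices to [p]. → [vewibjazujop].
/ezatizofeowaag/: /g/ is a voiced stop in word-final position, so it devoices to [k]. → [ezatizofeowaak].

lehguojoutlaxazit, vewibjazujop, ezatizofeowaak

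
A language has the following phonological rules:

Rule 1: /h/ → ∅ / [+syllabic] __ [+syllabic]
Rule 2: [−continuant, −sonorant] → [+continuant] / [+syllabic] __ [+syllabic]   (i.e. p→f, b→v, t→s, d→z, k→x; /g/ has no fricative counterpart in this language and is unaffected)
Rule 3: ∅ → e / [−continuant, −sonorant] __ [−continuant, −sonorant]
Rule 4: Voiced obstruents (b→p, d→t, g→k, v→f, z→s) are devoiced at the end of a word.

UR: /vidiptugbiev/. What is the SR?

Rule 1 (intervocalic h-deletion): no segment meets the environment; /vidiptugbiev/ is unchanged.
Rule 2 (intervocalic spirantization): /d/ is a stop between vowels /i/ and /i/, so it spirantizes to the fricative [z]. /vidiptugbiev/ → viziptugbiev.
Rule 3 (stop-cluster e-epenthesis): /p/ and /t/ form a stop–stop cluster, so [e] is inserted between them. /g/ and /b/ form a stop–stop cluster, so [e] is inserted between them. /viziptugbiev/ → vizipetugebiev.
Rule 4 (final devoicing): /v/ is a voiced obstruent in word-final position, so it devoices to [f]. /vizipetugebiev/ → vizipetugebief.

vizipetugebief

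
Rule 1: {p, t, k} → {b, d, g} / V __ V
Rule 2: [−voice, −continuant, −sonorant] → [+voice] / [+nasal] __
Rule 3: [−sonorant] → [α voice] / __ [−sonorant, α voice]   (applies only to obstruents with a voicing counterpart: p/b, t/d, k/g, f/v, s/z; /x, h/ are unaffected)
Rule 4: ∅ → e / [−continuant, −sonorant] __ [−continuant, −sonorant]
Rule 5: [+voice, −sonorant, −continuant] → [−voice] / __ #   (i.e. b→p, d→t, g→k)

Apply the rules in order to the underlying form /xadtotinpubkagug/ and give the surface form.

xatetodinbupekaguk

Rule 1 (intervocalic voicing): /t/ is a voiceless stop between vowels /o/ and /i/, so it voices to [d]. /xadtotinpubkagug/ → xadtodinpubkagug.
Rule 2 (post-nasal voicing): /p/ is a voiceless stop immediately after the nasal /n/, so it voices to [b]. /xadtodinpubkagug/ → xadtodinbubkagug.
Rule 3 (regressive voicing assimilation): /d/ precedes the voiceless obstruent /t/, so it devoices to [t] by assimilation. /b/ precedes the voiceless obstruent /k/, so it devoices to [p] by assimilation. /xadtodinbubkagug/ → xattodinbupkagug.
Rule 4 (stop-cluster e-epenthesis): /t/ and /t/ form a stop–stop cluster, so [e] is inserted between them. /p/ and /k/ form a stop–stop cluster, so [e] is inserted between them. /xattodinbupkagug/ → xatetodinbupekagug.
Rule 5 (final devoicing): /g/ is a voiced stop in word-final position, so it devoices to [k]. /xatetodinbupekagug/ → xatetodinbupekaguk.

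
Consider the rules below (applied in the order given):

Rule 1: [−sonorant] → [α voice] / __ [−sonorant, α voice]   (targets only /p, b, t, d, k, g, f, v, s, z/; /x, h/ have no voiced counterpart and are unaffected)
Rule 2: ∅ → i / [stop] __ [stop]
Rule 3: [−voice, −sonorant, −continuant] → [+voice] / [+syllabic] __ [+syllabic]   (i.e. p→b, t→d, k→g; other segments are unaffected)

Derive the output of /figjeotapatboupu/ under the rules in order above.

Rule 1 (regressive voicing assimilation): /t/ precedes the voiced obstruent /b/, so it voices to [d] by assimilation. /figjeotapatboupu/ → figjeotapadboupu.
Rule 2 (stop-cluster i-epenthesis): /d/ and /b/ form a stop–stop cluster, so [i] is inserted between them. /figjeotapadboupu/ → figjeotapadiboupu.
Rule 3 (intervocalic voicing): /t/ is a voiceless stop between vowels /o/ and /a/, so it voices to [d]. /p/ is a voiceless stop between vowels /a/ and /a/, so it voices to [b]. /p/ is a voiceless stop between vowels /u/ and /u/, so it voices to [b]. /figjeotapadiboupu/ → figjeodabadiboubu.

figjeodabadiboubu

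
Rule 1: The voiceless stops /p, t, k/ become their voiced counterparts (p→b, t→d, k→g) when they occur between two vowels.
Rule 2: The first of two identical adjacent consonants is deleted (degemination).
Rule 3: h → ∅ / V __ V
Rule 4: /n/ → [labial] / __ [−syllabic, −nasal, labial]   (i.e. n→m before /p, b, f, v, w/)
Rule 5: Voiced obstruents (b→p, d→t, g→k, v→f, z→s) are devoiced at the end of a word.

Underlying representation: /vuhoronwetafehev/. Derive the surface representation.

Rule 1 (intervocalic voicing): /t/ is a voiceless stop between vowels /e/ and /a/, so it voices to [d]. /vuhoronwetafehev/ → vuhoronwedafehev.
Rule 2 (degemination): no segment meets the environment; /vuhoronwedafehev/ is unchanged.
Rule 3 (intervocalic h-deletion): /h/ occurs between vowels /u/ and /o/, so it deletes. /h/ occurs between vowels /e/ and /e/, so it deletes. /vuhoronwedafehev/ → vuoronwedafeev.
Rule 4 (nasal place assimilation): /n/ precedes the labial consonant /w/, so it assimilates in place to [m]. /vuoronwedafeev/ → vuoromwedafeev.
Rule 5 (final devoicing): /v/ is a voiced obstruent in word-final position, so it devoices to [f]. /vuoromwedafeev/ → vuoromwedafeef.

vuoromwedafeef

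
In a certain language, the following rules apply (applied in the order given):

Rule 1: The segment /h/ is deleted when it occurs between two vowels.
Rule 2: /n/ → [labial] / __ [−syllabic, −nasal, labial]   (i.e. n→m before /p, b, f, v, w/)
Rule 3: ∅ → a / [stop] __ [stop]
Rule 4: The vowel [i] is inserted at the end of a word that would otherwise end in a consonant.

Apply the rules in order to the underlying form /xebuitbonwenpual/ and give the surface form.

xebuitabomwempuali

Rule 1 (intervocalic h-deletion): no segment meets the environment; /xebuitbonwenpual/ is unchanged.
Rule 2 (nasal place assimilation): /n/ precedes the labial consonant /w/, so it assimilates in place to [m]. /n/ precedes the labial consonant /p/, so it assimilates in place to [m]. /xebuitbonwenpual/ → xebuitbomwempual.
Rule 3 (stop-cluster a-epenthesis): /t/ and /b/ form a stop–stop cluster, so [a] is inserted between them. /xebuitbomwempual/ → xebuitabomwempual.
Rule 4 (final i-epenthesis): the form ends in the consonant /l/, so [i] is inserted word-finally. /xebuitabomwempual/ → xebuitabomwempuali.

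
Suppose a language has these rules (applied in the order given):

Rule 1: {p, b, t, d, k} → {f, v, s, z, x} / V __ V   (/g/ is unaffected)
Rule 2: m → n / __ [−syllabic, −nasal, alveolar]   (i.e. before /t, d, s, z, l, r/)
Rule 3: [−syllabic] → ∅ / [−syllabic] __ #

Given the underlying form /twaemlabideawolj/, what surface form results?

twaenlavizeawol

Rule 1 (intervocalic spirantization): /b/ is a stop between vowels /a/ and /i/, so it spirantizes to the fricative [v]. /d/ is a stop between vowels /i/ and /e/, so it spirantizes to the fricative [z]. /twaemlabideawolj/ → twaemlavizeawolj.
Rule 2 (nasal place assimilation): /m/ precedes the alveolar consonant /l/, so it assimilates in place to [n]. /twaemlavizeawolj/ → twaenlavizeawolj.
Rule 3 (final cluster simplification): /j/ is the second consonant of a word-final cluster /lj/, so it deletes. /twaenlavizeawolj/ → twaenlavizeawol.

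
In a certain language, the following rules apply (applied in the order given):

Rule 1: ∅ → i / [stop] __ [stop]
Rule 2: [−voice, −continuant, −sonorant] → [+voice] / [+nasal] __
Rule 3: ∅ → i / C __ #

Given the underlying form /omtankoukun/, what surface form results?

omdangoukuni

Rule 1 (stop-cluster i-epenthesis): no segment meets the environment; /omtankoukun/ is unchanged.
Rule 2 (post-nasal voicing): /t/ is a voiceless stop immediately after the nasal /m/, so it voices to [d]. /k/ is a voiceless stop immediately after the nasal /n/, so it voices to [g]. /omtankoukun/ → omdangoukun.
Rule 3 (final i-epenthesis): the form ends in the consonant /n/, so [i] is inserted word-finally. /omdangoukun/ → omdangoukuni.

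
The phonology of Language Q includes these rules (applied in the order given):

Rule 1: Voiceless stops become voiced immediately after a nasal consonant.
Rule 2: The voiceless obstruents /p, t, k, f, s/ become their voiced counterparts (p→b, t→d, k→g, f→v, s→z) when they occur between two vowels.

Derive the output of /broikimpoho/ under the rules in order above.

broigimboho

Rule 1 (post-nasal voicing): /p/ is a voiceless stop immediately after the nasal /m/, so it voices to [b]. /broikimpoho/ → broikimboho.
Rule 2 (intervocalic voicing): /k/ is a voiceless obstruent between vowels /i/ and /i/, so it voices to [g]. /broikimboho/ → broigimboho.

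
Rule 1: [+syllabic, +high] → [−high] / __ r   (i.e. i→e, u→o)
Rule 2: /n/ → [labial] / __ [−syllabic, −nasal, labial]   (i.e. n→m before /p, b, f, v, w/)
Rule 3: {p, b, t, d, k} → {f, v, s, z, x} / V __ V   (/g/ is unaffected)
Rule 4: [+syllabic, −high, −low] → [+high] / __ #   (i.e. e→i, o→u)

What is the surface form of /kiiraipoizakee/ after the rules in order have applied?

kieraifoizaxei

Rule 1 (pre-rhotic lowering): /i/ is a high vowel immediately before /r/, so it lowers to [e]. /kiiraipoizakee/ → kieraipoizakee.
Rule 2 (nasal place assimilation): no segment meets the environment; /kieraipoizakee/ is unchanged.
Rule 3 (intervocalic spirantization): /p/ is a stop between vowels /i/ and /o/, so it spirantizes to the fricative [f]. /k/ is a stop between vowels /a/ and /e/, so it spirantizes to the fricative [x]. /kieraipoizakee/ → kieraifoizaxee.
Rule 4 (final vowel raising): /e/ is a mid vowel in word-final position, so it raises to [i]. /kieraifoizaxee/ → kieraifoizaxei.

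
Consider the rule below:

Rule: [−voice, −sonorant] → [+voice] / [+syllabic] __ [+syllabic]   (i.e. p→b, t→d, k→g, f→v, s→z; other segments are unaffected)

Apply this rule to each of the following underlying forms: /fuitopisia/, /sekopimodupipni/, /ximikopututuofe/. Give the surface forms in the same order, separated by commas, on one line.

fuidobizia, segobimodubipni, ximigobududuove

/fuitopisia/: /t/ is a voiceless obstruent between vowels /i/ and /o/, so it voices to [d]. /p/ is a voiceless obstruent between vowels /o/ and /i/, so it voices to [b]. /s/ is a voiceless obstruent between vowels /i/ and /i/, so it voices to [z]. → [fuidobizia].
/sekopimodupipni/: /k/ is a voiceless obstruent between vowels /e/ and /o/, so it voices to [g]. /p/ is a voiceless obstruent between vowels /o/ and /i/, so it voices to [b]. /p/ is a voiceless obstruent between vowels /u/ and /i/, so it voices to [b]. → [segobimodubipni].
/ximikopututuofe/: /k/ is a voiceless obstruent between vowels /i/ and /o/, so it voices to [g]. /p/ is a voiceless obstruent between vowels /o/ and /u/, so it voices to [b]. /t/ is a voiceless obstruent between vowels /u/ and /u/, so it voices to [d]. /t/ is a voiceless obstruent between vowels /u/ and /u/, so it voices to [d]. /f/ is a voiceless obstruent between vowels /o/ and /e/, so it voices to [v]. → [ximigobududuove].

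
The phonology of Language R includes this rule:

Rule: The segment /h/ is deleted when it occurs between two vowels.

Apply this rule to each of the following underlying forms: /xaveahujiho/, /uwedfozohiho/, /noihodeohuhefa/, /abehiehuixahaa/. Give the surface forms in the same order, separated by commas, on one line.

/xaveahujiho/: /h/ occurs between vowels /a/ and /u/, so it deletes. /h/ occurs between vowels /i/ and /o/, so it deletes. → [xaveaujio].
/uwedfozohiho/: /h/ occurs between vowels /o/ and /i/, so it deletes. /h/ occurs between vowels /i/ and /o/, so it deletes. → [uwedfozoio].
/noihodeohuhefa/: /h/ occurs between vowels /i/ and /o/, so it deletes. /h/ occurs between vowels /o/ and /u/, so it deletes. /h/ occurs between vowels /u/ and /e/, so it deletes. → [noiodeouefa].
/abehiehuixahaa/: /h/ occurs between vowels /e/ and /i/, so it deletes. /h/ occurs between vowels /e/ and /u/, so it deletes. /h/ occurs between vowels /a/ and /a/, so it deletes. → [abeieuixaaa].

xaveaujio, uwedfozoio, noiodeouefa, abeieuixaaa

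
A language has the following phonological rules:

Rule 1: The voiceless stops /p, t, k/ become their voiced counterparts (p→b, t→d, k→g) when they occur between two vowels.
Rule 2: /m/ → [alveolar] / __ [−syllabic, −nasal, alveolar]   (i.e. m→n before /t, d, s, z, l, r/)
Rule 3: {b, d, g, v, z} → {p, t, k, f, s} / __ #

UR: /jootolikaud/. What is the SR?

Rule 1 (intervocalic voicing): /t/ is a voiceless stop between vowels /o/ and /o/, so it voices to [d]. /k/ is a voiceless stop between vowels /i/ and /a/, so it voices to [g]. /jootolikaud/ → joodoligaud.
Rule 2 (nasal place assimilation): no segment meets the environment; /joodoligaud/ is unchanged.
Rule 3 (final devoicing): /d/ is a voiced obstruent in word-final position, so it devoices to [t]. /joodoligaud/ → joodoligaut.

joodoligaut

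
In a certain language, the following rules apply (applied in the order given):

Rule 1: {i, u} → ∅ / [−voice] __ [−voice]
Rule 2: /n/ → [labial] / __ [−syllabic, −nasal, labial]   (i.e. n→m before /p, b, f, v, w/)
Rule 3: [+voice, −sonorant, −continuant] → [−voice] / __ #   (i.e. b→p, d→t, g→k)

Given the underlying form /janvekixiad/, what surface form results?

Rule 1 (high vowel syncope): /i/ is a high vowel flanked by voiceless consonants /k/ and /x/, so it deletes. /janvekixiad/ → janvekxiad.
Rule 2 (nasal place assimilation): /n/ precedes the labial consonant /v/, so it assimilates in place to [m]. /janvekxiad/ → jamvekxiad.
Rule 3 (final devoicing): /d/ is a voiced stop in word-final position, so it devoices to [t]. /jamvekxiad/ → jamvekxiat.

jamvekxiat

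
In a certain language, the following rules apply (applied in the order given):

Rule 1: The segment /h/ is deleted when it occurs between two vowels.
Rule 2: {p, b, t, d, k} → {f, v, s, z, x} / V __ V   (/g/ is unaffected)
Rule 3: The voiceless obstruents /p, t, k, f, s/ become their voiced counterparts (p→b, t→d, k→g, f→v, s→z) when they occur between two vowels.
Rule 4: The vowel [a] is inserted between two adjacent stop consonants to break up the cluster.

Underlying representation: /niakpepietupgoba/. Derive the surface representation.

Rule 1 (intervocalic h-deletion): no segment meets the environment; /niakpepietupgoba/ is unchanged.
Rule 2 (intervocalic spirantization): /p/ is a stop between vowels /e/ and /i/, so it spirantizes to the fricative [f]. /t/ is a stop between vowels /e/ and /u/, so it spirantizes to the fricative [s]. /b/ is a stop between vowels /o/ and /a/, so it spirantizes to the fricative [v]. /niakpepietupgoba/ → niakpefiesupgova.
Rule 3 (intervocalic voicing): /f/ is a voiceless obstruent between vowels /e/ and /i/, so it voices to [v]. /s/ is a voiceless obstruent between vowels /e/ and /u/, so it voices to [z]. /niakpefiesupgova/ → niakpeviezupgova.
Rule 4 (stop-cluster a-epenthesis): /k/ and /p/ form a stop–stop cluster, so [a] is inserted between them. /p/ and /g/ form a stop–stop cluster, so [a] is inserted between them. /niakpeviezupgova/ → niakapeviezupagova.

niakapeviezupagova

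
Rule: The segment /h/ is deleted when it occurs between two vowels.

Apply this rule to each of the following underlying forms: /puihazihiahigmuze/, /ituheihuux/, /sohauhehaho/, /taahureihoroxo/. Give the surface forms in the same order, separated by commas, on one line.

/puihazihiahigmuze/: /h/ occurs between vowels /i/ and /a/, so it deletes. /h/ occurs between vowels /i/ and /i/, so it deletes. /h/ occurs between vowels /a/ and /i/, so it deletes. → [puiaziiaigmuze].
/ituheihuux/: /h/ occurs between vowels /u/ and /e/, so it deletes. /h/ occurs between vowels /i/ and /u/, so it deletes. → [itueiuux].
/sohauhehaho/: /h/ occurs between vowels /o/ and /a/, so it deletes. /h/ occurs between vowels /u/ and /e/, so it deletes. /h/ occurs between vowels /e/ and /a/, so it deletes. /h/ occurs between vowels /a/ and /o/, so it deletes. → [soaueao].
/taahureihoroxo/: /h/ occurs between vowels /a/ and /u/, so it deletes. /h/ occurs between vowels /i/ and /o/, so it deletes. → [taaureioroxo].

puiaziiaigmuze, itueiuux, soaueao, taaureioroxo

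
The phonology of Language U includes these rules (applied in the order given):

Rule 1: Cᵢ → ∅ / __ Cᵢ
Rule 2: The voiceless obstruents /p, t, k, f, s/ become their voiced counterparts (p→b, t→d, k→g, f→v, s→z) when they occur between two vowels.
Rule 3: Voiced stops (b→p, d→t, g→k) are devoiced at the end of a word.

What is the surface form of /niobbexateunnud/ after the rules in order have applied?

Rule 1 (degemination): /bb/ is a geminate; the first /b/ deletes. /nn/ is a geminate; the first /n/ deletes. /niobbexateunnud/ → niobexateunud.
Rule 2 (intervocalic voicing): /t/ is a voiceless obstruent between vowels /a/ and /e/, so it voices to [d]. /niobexateunud/ → niobexadeunud.
Rule 3 (final devoicing): /d/ is a voiced stop in word-final position, so it devoices to [t]. /niobexadeunud/ → niobexadeunut.

niobexadeunut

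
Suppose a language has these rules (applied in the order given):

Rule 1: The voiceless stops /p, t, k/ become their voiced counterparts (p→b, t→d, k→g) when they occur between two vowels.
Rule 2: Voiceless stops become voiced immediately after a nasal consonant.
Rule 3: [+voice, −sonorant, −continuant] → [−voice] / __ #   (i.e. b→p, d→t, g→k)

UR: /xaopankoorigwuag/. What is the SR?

Rule 1 (intervocalic voicing): /p/ is a voiceless stop between vowels /o/ and /a/, so it voices to [b]. /xaopankoorigwuag/ → xaobankoorigwuag.
Rule 2 (post-nasal voicing): /k/ is a voiceless stop immediately after the nasal /n/, so it voices to [g]. /xaobankoorigwuag/ → xaobangoorigwuag.
Rule 3 (final devoicing): /g/ is a voiced stop in word-final position, so it devoices to [k]. /xaobangoorigwuag/ → xaobangoorigwuak.

xaobangoorigwuak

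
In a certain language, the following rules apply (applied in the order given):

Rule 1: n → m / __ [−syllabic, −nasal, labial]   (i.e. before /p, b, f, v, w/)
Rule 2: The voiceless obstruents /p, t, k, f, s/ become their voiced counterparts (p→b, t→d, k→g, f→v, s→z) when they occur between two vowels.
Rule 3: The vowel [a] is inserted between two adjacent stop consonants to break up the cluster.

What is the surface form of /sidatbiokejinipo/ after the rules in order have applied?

Rule 1 (nasal place assimilation): no segment meets the environment; /sidatbiokejinipo/ is unchanged.
Rule 2 (intervocalic voicing): /k/ is a voiceless obstruent between vowels /o/ and /e/, so it voices to [g]. /p/ is a voiceless obstruent between vowels /i/ and /o/, so it voices to [b]. /sidatbiokejinipo/ → sidatbiogejinibo.
Rule 3 (stop-cluster a-epenthesis): /t/ and /b/ form a stop–stop cluster, so [a] is inserted between them. /sidatbiogejinibo/ → sidatabiogejinibo.

sidatabiogejinibo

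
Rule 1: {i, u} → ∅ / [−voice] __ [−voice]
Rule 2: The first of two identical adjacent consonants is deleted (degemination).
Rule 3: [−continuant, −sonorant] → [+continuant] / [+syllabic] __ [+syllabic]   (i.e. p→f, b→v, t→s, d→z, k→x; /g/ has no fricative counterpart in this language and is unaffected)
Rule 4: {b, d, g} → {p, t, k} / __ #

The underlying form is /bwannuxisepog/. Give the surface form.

Rule 1 (high vowel syncope): /i/ is a high vowel flanked by voiceless consonants /x/ and /s/, so it deletes. /bwannuxisepog/ → bwannuxsepog.
Rule 2 (degemination): /nn/ is a geminate; the first /n/ deletes. /bwannuxsepog/ → bwanuxsepog.
Rule 3 (intervocalic spirantization): /p/ is a stop between vowels /e/ and /o/, so it spirantizes to the fricative [f]. /bwanuxsepog/ → bwanuxsefog.
Rule 4 (final devoicing): /g/ is a voiced stop in word-final position, so it devoices to [k]. /bwanuxsefog/ → bwanuxsefok.

bwanuxsefok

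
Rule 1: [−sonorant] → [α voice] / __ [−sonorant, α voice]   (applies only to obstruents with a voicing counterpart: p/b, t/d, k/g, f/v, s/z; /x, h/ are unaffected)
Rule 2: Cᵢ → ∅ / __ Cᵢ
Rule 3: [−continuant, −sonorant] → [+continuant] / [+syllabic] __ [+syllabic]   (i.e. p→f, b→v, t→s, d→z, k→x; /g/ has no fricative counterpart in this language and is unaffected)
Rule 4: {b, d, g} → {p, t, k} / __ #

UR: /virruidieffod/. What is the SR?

Rule 1 (regressive voicing assimilation): no segment meets the environment; /virruidieffod/ is unchanged.
Rule 2 (degemination): /rr/ is a geminate; the first /r/ deletes. /ff/ is a geminate; the first /f/ deletes. /virruidieffod/ → viruidiefod.
Rule 3 (intervocalic spirantization): /d/ is a stop between vowels /i/ and /i/, so it spirantizes to the fricative [z]. /viruidiefod/ → viruiziefod.
Rule 4 (final devoicing): /d/ is a voiced stop in word-final position, so it devoices to [t]. /viruiziefod/ → viruiziefot.

viruiziefot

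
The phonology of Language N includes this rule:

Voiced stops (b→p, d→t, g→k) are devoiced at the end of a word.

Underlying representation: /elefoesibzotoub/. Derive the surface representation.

elefoesibzotoup

Scanning /elefoesibzotoub/: /b/ at position 9 is not in the conditioning environment; /b/ is a voiced stop in word-final position, so it devoices to [p].
Result: [elefoesibzotoup].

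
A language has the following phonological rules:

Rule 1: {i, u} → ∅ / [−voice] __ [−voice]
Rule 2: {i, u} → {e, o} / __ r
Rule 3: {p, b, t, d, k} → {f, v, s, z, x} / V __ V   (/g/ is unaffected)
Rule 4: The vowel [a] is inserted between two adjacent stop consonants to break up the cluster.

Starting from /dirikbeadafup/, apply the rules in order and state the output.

Rule 1 (high vowel syncope): /u/ is a high vowel flanked by voiceless consonants /f/ and /p/, so it deletes. /dirikbeadafup/ → dirikbeadafp.
Rule 2 (pre-rhotic lowering): /i/ is a high vowel immediately before /r/, so it lowers to [e]. /dirikbeadafp/ → derikbeadafp.
Rule 3 (intervocalic spirantization): /d/ is a stop between vowels /a/ and /a/, so it spirantizes to the fricative [z]. /derikbeadafp/ → derikbeazafp.
Rule 4 (stop-cluster a-epenthesis): /k/ and /b/ form a stop–stop cluster, so [a] is inserted between them. /derikbeazafp/ → derikabeazafp.

derikabeazafp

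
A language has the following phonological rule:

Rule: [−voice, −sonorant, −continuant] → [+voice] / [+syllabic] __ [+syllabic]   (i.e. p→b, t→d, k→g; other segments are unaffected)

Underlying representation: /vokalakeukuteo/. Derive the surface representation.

/k/ is a voiceless stop between vowels /o/ and /a/, so it voices to [g].
/k/ is a voiceless stop between vowels /a/ and /e/, so it voices to [g].
/k/ is a voiceless stop between vowels /u/ and /u/, so it voices to [g].
/t/ is a voiceless stop between vowels /u/ and /e/, so it voices to [d].
Surface form: [vogalageugudeo].

vogalageugudeo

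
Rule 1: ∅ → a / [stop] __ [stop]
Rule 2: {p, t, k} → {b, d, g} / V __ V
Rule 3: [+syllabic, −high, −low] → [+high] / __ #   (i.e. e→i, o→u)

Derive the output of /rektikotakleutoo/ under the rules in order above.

Rule 1 (stop-cluster a-epenthesis): /k/ and /t/ form a stop–stop cluster, so [a] is inserted between them. /rektikotakleutoo/ → rekatikotakleutoo.
Rule 2 (intervocalic voicing): /k/ is a voiceless stop between vowels /e/ and /a/, so it voices to [g]. /t/ is a voiceless stop between vowels /a/ and /i/, so it voices to [d]. /k/ is a voiceless stop between vowels /i/ and /o/, so it voices to [g]. /t/ is a voiceless stop between vowels /o/ and /a/, so it voices to [d]. /t/ is a voiceless stop between vowels /u/ and /o/, so it voices to [d]. /rekatikotakleutoo/ → regadigodakleudoo.
Rule 3 (final vowel raising): /o/ is a mid vowel in word-final position, so it raises to [u]. /regadigodakleudoo/ → regadigodakleudou.

regadigodakleudou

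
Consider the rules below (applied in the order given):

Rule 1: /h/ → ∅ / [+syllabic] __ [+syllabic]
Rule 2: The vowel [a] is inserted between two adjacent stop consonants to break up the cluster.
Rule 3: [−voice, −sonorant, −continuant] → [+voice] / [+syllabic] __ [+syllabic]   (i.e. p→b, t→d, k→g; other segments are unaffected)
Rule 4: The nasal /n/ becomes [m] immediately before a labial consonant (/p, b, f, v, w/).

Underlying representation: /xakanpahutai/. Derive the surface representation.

Rule 1 (intervocalic h-deletion): /h/ occurs between vowels /a/ and /u/, so it deletes. /xakanpahutai/ → xakanpautai.
Rule 2 (stop-cluster a-epenthesis): no segment meets the environment; /xakanpautai/ is unchanged.
Rule 3 (intervocalic voicing): /k/ is a voiceless stop between vowels /a/ and /a/, so it voices to [g]. /t/ is a voiceless stop between vowels /u/ and /a/, so it voices to [d]. /xakanpautai/ → xaganpaudai.
Rule 4 (nasal place assimilation): /n/ precedes the labial consonant /p/, so it assimilates in place to [m]. /xaganpaudai/ → xagampaudai.

xagampaudai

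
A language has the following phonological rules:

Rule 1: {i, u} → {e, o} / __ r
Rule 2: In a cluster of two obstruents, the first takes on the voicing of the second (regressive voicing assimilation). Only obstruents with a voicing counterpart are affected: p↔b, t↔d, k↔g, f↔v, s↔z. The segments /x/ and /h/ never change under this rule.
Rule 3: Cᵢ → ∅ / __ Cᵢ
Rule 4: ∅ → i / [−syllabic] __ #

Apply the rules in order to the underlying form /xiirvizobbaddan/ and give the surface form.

Rule 1 (pre-rhotic lowering): /i/ is a high vowel immediately before /r/, so it lowers to [e]. /xiirvizobbaddan/ → xiervizobbaddan.
Rule 2 (regressive voicing assimilation): no segment meets the environment; /xiervizobbaddan/ is unchanged.
Rule 3 (degemination): /bb/ is a geminate; the first /b/ deletes. /dd/ is a geminate; the first /d/ deletes. /xiervizobbaddan/ → xiervizobadan.
Rule 4 (final i-epenthesis): the form ends in the consonant /n/, so [i] is inserted word-finally. /xiervizobadan/ → xiervizobadani.

xiervizobadani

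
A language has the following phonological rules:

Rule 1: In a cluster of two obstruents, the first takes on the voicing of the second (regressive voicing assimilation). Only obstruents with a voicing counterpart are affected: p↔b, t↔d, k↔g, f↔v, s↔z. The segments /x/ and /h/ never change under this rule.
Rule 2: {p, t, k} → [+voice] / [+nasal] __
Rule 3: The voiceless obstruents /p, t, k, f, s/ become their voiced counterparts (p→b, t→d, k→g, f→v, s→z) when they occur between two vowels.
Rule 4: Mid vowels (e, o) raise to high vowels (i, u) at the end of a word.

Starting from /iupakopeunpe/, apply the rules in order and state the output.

Rule 1 (regressive voicing assimilation): no segment meets the environment; /iupakopeunpe/ is unchanged.
Rule 2 (post-nasal voicing): /p/ is a voiceless stop immediately after the nasal /n/, so it voices to [b]. /iupakopeunpe/ → iupakopeunbe.
Rule 3 (intervocalic voicing): /p/ is a voiceless obstruent between vowels /u/ and /a/, so it voices to [b]. /k/ is a voiceless obstruent between vowels /a/ and /o/, so it voices to [g]. /p/ is a voiceless obstruent between vowels /o/ and /e/, so it voices to [b]. /iupakopeunbe/ → iubagobeunbe.
Rule 4 (final vowel raising): /e/ is a mid vowel in word-final position, so it raises to [i]. /iubagobeunbe/ → iubagobeunbi.

iubagobeunbi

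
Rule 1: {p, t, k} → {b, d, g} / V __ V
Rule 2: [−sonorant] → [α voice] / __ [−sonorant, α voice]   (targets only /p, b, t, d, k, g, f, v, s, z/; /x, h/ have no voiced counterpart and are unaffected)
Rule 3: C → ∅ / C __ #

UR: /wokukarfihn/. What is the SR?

wogugarfih

Rule 1 (intervocalic voicing): /k/ is a voiceless stop between vowels /o/ and /u/, so it voices to [g]. /k/ is a voiceless stop between vowels /u/ and /a/, so it voices to [g]. /wokukarfihn/ → wogugarfihn.
Rule 2 (regressive voicing assimilation): no segment meets the environment; /wogugarfihn/ is unchanged.
Rule 3 (final cluster simplification): /n/ is the second consonant of a word-final cluster /hn/, so it deletes. /wogugarfihn/ → wogugarfih.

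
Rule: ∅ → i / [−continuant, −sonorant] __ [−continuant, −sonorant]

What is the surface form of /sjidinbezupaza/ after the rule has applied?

No segment of /sjidinbezupaza/ meets the structural description of the rule, so the form surfaces unchanged.

sjidinbezupaza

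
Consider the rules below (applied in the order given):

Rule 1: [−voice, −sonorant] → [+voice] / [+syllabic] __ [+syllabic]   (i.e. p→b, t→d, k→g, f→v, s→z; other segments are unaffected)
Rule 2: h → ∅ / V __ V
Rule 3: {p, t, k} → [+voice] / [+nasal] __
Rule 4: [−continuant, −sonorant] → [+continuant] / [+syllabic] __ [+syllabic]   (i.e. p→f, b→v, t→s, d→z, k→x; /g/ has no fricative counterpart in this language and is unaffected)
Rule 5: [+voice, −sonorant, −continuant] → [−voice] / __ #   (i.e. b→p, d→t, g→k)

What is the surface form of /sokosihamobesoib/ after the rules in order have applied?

sogoziamovezoip

Rule 1 (intervocalic voicing): /k/ is a voiceless obstruent between vowels /o/ and /o/, so it voices to [g]. /s/ is a voiceless obstruent between vowels /o/ and /i/, so it voices to [z]. /s/ is a voiceless obstruent between vowels /e/ and /o/, so it voices to [z]. /sokosihamobesoib/ → sogozihamobezoib.
Rule 2 (intervocalic h-deletion): /h/ occurs between vowels /i/ and /a/, so it deletes. /sogozihamobezoib/ → sogoziamobezoib.
Rule 3 (post-nasal voicing): no segment meets the environment; /sogoziamobezoib/ is unchanged.
Rule 4 (intervocalic spirantization): /b/ is a stop between vowels /o/ and /e/, so it spirantizes to the fricative [v]. /sogoziamobezoib/ → sogoziamovezoib.
Rule 5 (final devoicing): /b/ is a voiced stop in word-final position, so it devoices to [p]. /sogoziamovezoib/ → sogoziamovezoip.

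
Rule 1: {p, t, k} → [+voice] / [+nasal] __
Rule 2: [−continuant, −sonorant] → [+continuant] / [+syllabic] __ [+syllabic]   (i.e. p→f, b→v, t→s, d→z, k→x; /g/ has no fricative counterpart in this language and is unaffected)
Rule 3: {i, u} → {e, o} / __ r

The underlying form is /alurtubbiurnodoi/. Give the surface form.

alortubbiornozoi

Rule 1 (post-nasal voicing): no segment meets the environment; /alurtubbiurnodoi/ is unchanged.
Rule 2 (intervocalic spirantization): /d/ is a stop between vowels /o/ and /o/, so it spirantizes to the fricative [z]. /alurtubbiurnodoi/ → alurtubbiurnozoi.
Rule 3 (pre-rhotic lowering): /u/ is a high vowel immediately before /r/, so it lowers to [o]. /u/ is a high vowel immediately before /r/, so it lowers to [o]. /alurtubbiurnozoi/ → alortubbiornozoi.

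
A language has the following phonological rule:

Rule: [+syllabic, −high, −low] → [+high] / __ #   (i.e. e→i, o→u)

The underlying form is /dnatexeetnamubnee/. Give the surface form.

/e/ is a mid vowel in word-final position, so it raises to [i].
Surface form: [dnatexeetnamubnei].

dnatexeetnamubnei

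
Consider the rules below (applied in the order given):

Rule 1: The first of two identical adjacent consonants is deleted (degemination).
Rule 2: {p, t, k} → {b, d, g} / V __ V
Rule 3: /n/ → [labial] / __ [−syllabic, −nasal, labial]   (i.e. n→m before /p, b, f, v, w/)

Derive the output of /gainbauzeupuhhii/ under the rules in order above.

gaimbauzeubuhii

Rule 1 (degemination): /hh/ is a geminate; the first /h/ deletes. /gainbauzeupuhhii/ → gainbauzeupuhii.
Rule 2 (intervocalic voicing): /p/ is a voiceless stop between vowels /u/ and /u/, so it voices to [b]. /gainbauzeupuhii/ → gainbauzeubuhii.
Rule 3 (nasal place assimilation): /n/ precedes the labial consonant /b/, so it assimilates in place to [m]. /gainbauzeubuhii/ → gaimbauzeubuhii.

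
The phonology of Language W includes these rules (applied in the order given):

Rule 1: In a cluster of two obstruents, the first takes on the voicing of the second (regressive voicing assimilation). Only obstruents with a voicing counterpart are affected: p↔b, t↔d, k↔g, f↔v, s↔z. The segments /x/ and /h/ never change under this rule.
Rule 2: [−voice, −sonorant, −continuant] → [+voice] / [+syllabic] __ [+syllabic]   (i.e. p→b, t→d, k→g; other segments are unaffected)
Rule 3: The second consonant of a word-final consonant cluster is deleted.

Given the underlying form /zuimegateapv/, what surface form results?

Rule 1 (regressive voicing assimilation): /p/ precedes the voiced obstruent /v/, so it voices to [b] by assimilation. /zuimegateapv/ → zuimegateabv.
Rule 2 (intervocalic voicing): /t/ is a voiceless stop between vowels /a/ and /e/, so it voices to [d]. /zuimegateabv/ → zuimegadeabv.
Rule 3 (final cluster simplification): /v/ is the second consonant of a word-final cluster /bv/, so it deletes. /zuimegadeabv/ → zuimegadeab.

zuimegadeab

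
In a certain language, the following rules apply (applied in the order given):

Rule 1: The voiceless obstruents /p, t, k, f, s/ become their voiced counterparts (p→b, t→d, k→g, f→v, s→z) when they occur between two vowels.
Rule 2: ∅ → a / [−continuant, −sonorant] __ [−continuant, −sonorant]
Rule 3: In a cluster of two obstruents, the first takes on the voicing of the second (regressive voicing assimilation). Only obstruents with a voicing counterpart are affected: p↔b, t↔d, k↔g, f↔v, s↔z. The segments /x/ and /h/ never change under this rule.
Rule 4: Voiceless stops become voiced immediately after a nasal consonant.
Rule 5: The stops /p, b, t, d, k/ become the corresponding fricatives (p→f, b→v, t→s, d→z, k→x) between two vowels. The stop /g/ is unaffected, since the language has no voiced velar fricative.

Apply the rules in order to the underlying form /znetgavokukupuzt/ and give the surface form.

Rule 1 (intervocalic voicing): /k/ is a voiceless obstruent between vowels /o/ and /u/, so it voices to [g]. /k/ is a voiceless obstruent between vowels /u/ and /u/, so it voices to [g]. /p/ is a voiceless obstruent between vowels /u/ and /u/, so it voices to [b]. /znetgavokukupuzt/ → znetgavogugubuzt.
Rule 2 (stop-cluster a-epenthesis): /t/ and /g/ form a stop–stop cluster, so [a] is inserted between them. /znetgavogugubuzt/ → znetagavogugubuzt.
Rule 3 (regressive voicing assimilation): /z/ precedes the voiceless obstruent /t/, so it devoices to [s] by assimilation. /znetagavogugubuzt/ → znetagavogugubust.
Rule 4 (post-nasal voicing): no segment meets the environment; /znetagavogugubust/ is unchanged.
Rule 5 (intervocalic spirantization): /t/ is a stop between vowels /e/ and /a/, so it spirantizes to the fricative [s]. /b/ is a stop between vowels /u/ and /u/, so it spirantizes to the fricative [v]. /znetagavogugubust/ → znesagavoguguvust.

znesagavoguguvust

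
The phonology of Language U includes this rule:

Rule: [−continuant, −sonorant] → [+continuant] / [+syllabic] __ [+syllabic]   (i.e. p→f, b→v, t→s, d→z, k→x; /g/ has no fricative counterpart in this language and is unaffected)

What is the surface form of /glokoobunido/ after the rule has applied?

/k/ is a stop between vowels /o/ and /o/, so it spirantizes to the fricative [x].
/b/ is a stop between vowels /o/ and /u/, so it spirantizes to the fricative [v].
/d/ is a stop between vowels /i/ and /o/, so it spirantizes to the fricative [z].
Surface form: [gloxoovunizo].

gloxoovunizo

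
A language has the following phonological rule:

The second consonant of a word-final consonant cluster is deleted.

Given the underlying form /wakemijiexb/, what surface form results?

wakemijiex

/b/ is the second consonant of a word-final cluster /xb/, so it deletes.
Surface form: [wakemijiex].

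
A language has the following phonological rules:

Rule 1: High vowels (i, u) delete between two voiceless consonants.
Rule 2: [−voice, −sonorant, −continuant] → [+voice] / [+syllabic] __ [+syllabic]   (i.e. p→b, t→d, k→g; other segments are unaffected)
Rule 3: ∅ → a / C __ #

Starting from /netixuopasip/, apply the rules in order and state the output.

Rule 1 (high vowel syncope): /i/ is a high vowel flanked by voiceless consonants /t/ and /x/, so it deletes. /i/ is a high vowel flanked by voiceless consonants /s/ and /p/, so it deletes. /netixuopasip/ → netxuopasp.
Rule 2 (intervocalic voicing): /p/ is a voiceless stop between vowels /o/ and /a/, so it voices to [b]. /netxuopasp/ → netxuobasp.
Rule 3 (final a-epenthesis): the form ends in the consonant /p/, so [a] is inserted word-finally. /netxuobasp/ → netxuobaspa.

netxuobaspa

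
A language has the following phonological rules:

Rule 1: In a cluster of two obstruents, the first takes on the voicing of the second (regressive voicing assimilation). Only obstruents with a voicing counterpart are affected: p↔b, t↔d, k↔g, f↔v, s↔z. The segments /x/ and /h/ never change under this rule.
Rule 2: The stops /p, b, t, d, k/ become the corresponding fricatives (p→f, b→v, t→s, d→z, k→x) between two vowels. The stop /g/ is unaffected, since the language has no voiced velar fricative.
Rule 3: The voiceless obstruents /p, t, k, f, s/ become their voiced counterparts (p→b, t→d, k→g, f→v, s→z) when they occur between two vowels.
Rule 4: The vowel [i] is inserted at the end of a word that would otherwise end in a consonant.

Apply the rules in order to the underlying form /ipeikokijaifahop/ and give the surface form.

iveixoxijaivahopi

Rule 1 (regressive voicing assimilation): no segment meets the environment; /ipeikokijaifahop/ is unchanged.
Rule 2 (intervocalic spirantization): /p/ is a stop between vowels /i/ and /e/, so it spirantizes to the fricative [f]. /k/ is a stop between vowels /i/ and /o/, so it spirantizes to the fricative [x]. /k/ is a stop between vowels /o/ and /i/, so it spirantizes to the fricative [x]. /ipeikokijaifahop/ → ifeixoxijaifahop.
Rule 3 (intervocalic voicing): /f/ is a voiceless obstruent between vowels /i/ and /e/, so it voices to [v]. /f/ is a voiceless obstruent between vowels /i/ and /a/, so it voices to [v]. /ifeixoxijaifahop/ → iveixoxijaivahop.
Rule 4 (final i-epenthesis): the form ends in the consonant /p/, so [i] is inserted word-finally. /iveixoxijaivahop/ → iveixoxijaivahopi.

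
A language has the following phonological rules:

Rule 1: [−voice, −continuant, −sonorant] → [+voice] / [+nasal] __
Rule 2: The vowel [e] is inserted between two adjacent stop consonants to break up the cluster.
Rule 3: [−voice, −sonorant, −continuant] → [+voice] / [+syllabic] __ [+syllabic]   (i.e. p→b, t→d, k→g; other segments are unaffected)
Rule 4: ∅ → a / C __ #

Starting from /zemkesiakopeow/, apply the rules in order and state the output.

Rule 1 (post-nasal voicing): /k/ is a voiceless stop immediately after the nasal /m/, so it voices to [g]. /zemkesiakopeow/ → zemgesiakopeow.
Rule 2 (stop-cluster e-epenthesis): no segment meets the environment; /zemgesiakopeow/ is unchanged.
Rule 3 (intervocalic voicing): /k/ is a voiceless stop between vowels /a/ and /o/, so it voices to [g]. /p/ is a voiceless stop between vowels /o/ and /e/, so it voices to [b]. /zemgesiakopeow/ → zemgesiagobeow.
Rule 4 (final a-epenthesis): the form ends in the consonant /w/, so [a] is inserted word-finally. /zemgesiagobeow/ → zemgesiagobeowa.

zemgesiagobeowa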